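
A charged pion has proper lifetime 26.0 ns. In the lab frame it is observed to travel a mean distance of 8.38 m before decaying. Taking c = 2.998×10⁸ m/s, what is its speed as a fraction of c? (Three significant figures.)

0.732c

Let x = d/(cτ) = 8.380 m / (2.998×10⁸ m/s × 2.600×10^-8 s) = 1.0751. Since d = βγcτ, x = βγ = β/√(1−β²).
Solving: β² = x²/(1+x²) = 1.15584/2.15584 = 0.536144, so β = 0.732.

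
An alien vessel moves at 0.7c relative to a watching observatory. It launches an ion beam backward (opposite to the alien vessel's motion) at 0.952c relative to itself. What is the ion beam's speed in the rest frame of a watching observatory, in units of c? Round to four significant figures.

0.7554c

Relativistic velocity addition: u = (u' + v)/(1 + u'v/c²), with u' = −0.952c and v = 0.7c.
Numerator: −0.952 + 0.7 = −0.252. Denominator: 1 + (−0.952)(0.7) = 0.3336.
u = −0.252/0.3336 = −0.7554, so the speed is 0.7554c.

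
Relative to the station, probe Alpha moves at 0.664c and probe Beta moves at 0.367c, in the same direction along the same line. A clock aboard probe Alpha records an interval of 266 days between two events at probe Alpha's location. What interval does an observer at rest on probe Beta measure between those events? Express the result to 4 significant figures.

289.2 days

The velocity of probe Alpha relative to probe Beta is (0.664 − 0.367)c / (1 − 0.664×0.367) = 0.3927c; relative speed 0.3927c.
γ for this relative speed: γ = 1/√(1 − 0.154213) = 1.0874.
The clock on probe Alpha records proper time, so probe Beta measures Δt = γΔτ = 1.0874 × 266 = 289.2 days.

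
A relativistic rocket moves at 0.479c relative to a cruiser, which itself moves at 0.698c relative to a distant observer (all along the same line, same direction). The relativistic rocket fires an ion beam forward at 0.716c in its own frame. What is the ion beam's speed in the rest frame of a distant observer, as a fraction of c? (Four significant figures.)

0.9795c

Apply u = (u'+v)/(1+u'v) twice. Ion beam in the cruiser frame: (0.716+0.479)/(1+0.716·0.479) = 1.195/1.342964 = 0.88982c.
That velocity, transformed to the rest frame of a distant observer: (0.88982+0.698)/(1+0.88982·0.698) = 1.58782/1.62109436 = 0.97947c.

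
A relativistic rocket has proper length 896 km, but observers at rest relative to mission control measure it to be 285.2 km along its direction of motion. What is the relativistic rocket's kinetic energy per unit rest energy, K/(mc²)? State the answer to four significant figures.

2.142

γ = L₀/L = 896/285.2 = 3.14165.
Since K = (γ−1)mc², K/(mc²) = 3.14165 − 1 = 2.142.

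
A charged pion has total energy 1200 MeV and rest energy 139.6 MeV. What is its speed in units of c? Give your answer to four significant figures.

0.9932c

Total energy E = γmc² gives γ = 1200/139.6 = 8.596.
Hence β = √(1 − 1/γ²) = √(1 − 0.0135334) = √0.9864666 = 0.9932.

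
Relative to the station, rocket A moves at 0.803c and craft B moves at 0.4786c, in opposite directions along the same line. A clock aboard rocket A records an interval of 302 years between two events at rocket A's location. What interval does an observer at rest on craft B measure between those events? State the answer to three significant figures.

Speed of rocket A in craft B's frame: u = (v_A + v_B)/(1 + v_A v_B/c²) = (0.803 + 0.4786)/(1 + 0.803×0.4786) = 1.2816/1.3843158 = 0.9258; |u| = 0.9258c.
γ for this relative speed: γ = 1/√(1 − 0.857106) = 2.6454.
The clock on rocket A records proper time, so craft B measures Δt = γΔτ = 2.6454 × 302 = 799 years.

799 years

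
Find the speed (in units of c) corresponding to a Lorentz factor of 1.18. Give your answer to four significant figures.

β = √(1 − 1/γ²) = √(1 − 1/1.3924) = √0.281816 = 0.5309.

0.5309c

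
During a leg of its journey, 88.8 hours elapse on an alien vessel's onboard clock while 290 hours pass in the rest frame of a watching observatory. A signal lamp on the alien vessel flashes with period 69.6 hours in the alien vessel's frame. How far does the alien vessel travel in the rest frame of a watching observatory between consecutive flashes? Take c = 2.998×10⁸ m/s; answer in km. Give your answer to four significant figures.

The time-dilation ratio gives γ = 290/88.8 = 3.26577.
β = √(1 − 1/γ²) = 0.95197. Lab-frame period = γτ = 3.26577×69.6 hours = 227.3 hours. Distance = βc × γτ = 0.95197 × 2.998×10⁸ m/s × 818280 s = 2.3354×10^14 m = 2.335×10^11 km.

2.335×10^11 km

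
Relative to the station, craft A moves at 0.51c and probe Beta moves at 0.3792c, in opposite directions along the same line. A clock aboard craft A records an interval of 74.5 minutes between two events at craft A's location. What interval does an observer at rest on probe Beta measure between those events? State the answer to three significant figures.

Speed of craft A in probe Beta's frame: u = (v_A + v_B)/(1 + v_A v_B/c²) = (0.51 + 0.3792)/(1 + 0.51×0.3792) = 0.8892/1.193392 = 0.7451; |u| = 0.7451c.
At |u| = 0.7451c, γ = (1 − 0.555174)^(−1/2) = 1.4994.
Craft A's interval is proper; time dilation gives Δt_B = γΔτ = 1.4994 × 74.5 minutes = 112 minutes.

112 minutes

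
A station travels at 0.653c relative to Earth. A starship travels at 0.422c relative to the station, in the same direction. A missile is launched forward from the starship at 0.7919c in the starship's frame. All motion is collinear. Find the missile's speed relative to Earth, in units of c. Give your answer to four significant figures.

0.9804c

Compose velocities in two stages. Stage 1 (into S'): u₁ = (0.7919+0.422)/(1+0.7919×0.422) = 0.90985.
Stage 2 (into S): u = (0.90985+0.653)/(1+0.90985×0.653) = 0.98038, so the speed is 0.9804c.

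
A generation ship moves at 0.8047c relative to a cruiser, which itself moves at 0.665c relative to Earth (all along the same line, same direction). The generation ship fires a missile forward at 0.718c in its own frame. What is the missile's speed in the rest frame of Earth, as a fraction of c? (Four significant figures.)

Compose velocities in two stages. Stage 1 (into S'): u₁ = (0.718+0.8047)/(1+0.718×0.8047) = 0.96509.
Stage 2 (into S): u = (0.96509+0.665)/(1+0.96509×0.665) = 0.99288, so the speed is 0.9929c.

0.9929c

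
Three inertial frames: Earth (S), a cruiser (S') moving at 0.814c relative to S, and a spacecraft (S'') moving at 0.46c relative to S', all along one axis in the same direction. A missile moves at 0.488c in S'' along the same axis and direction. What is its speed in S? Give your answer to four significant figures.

0.9742c

First combine the missile and spacecraft (S''→S'): u₁ = (0.488 + 0.46)/(1 + 0.488×0.46) = 0.948/1.22448 = 0.77421.
Then combine with the cruiser (S'→S): u = (0.77421 + 0.814)/(1 + 0.77421×0.814) = 1.58821/1.63020694 = 0.97424.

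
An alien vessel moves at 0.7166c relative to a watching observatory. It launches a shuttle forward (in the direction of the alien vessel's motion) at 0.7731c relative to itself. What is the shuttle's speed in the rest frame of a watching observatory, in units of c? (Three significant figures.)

0.959c

Relativistic velocity addition: u = (u' + v)/(1 + u'v/c²), with u' = 0.7731c and v = 0.7166c.
Numerator: 0.7731 + 0.7166 = 1.4897. Denominator: 1 + (0.7731)(0.7166) = 1.55400346.
u = 1.4897/1.55400346 = 0.95862, so the speed is 0.959c.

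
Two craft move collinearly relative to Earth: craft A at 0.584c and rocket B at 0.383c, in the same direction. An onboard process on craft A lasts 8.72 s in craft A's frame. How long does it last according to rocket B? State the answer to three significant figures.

The velocity of craft A relative to rocket B is (0.584 − 0.383)c / (1 − 0.584×0.383) = 0.25891c; relative speed 0.25891c.
At |u| = 0.25891c, γ = (1 − 0.0670344)^(−1/2) = 1.0353.
Craft A's interval is proper; time dilation gives Δt_B = γΔτ = 1.0353 × 8.72 s = 9.03 s.

9.03 s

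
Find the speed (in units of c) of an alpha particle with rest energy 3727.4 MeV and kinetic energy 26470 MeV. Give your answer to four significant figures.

K = (γ−1)mc², so γ = 1 + 26470/3727.4 = 8.1015.
Then v/c = √(1 − γ⁻²) = √(1 − 0.0152359) = √0.9847641 = 0.9924.

0.9924c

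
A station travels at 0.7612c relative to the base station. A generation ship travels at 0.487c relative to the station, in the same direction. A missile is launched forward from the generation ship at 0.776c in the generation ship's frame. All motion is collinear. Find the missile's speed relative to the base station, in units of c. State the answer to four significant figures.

Apply u = (u'+v)/(1+u'v) twice. Missile in the station frame: (0.776+0.487)/(1+0.776·0.487) = 1.263/1.377912 = 0.9166c.
That velocity, transformed to the rest frame of the base station: (0.9166+0.7612)/(1+0.9166·0.7612) = 1.6778/1.69771592 = 0.98827c.

0.9883c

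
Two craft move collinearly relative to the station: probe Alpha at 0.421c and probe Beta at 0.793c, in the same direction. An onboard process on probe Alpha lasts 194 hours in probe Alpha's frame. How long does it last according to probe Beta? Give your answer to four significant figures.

233.9 hours

The velocity of probe Alpha relative to probe Beta is (0.421 − 0.793)c / (1 − 0.421×0.793) = −0.55844c; relative speed 0.55844c.
At |u| = 0.55844c, γ = (1 − 0.311855)^(−1/2) = 1.2055.
The clock on probe Alpha records proper time, so probe Beta measures Δt = γΔτ = 1.2055 × 194 = 233.9 hours.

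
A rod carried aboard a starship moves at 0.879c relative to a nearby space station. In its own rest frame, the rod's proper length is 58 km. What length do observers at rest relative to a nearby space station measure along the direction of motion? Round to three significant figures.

β² = 0.772641, so γ = 1/√0.227359 = 2.0972.
Length contraction: L = L₀/γ = 58/2.0972 = 27.7 km.

27.7 km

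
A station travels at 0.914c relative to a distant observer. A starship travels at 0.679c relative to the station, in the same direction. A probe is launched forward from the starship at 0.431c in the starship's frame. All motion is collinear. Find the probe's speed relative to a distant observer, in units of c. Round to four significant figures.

0.9932c

Compose velocities in two stages. Stage 1 (into S'): u₁ = (0.431+0.679)/(1+0.431×0.679) = 0.8587.
Stage 2 (into S): u = (0.8587+0.914)/(1+0.8587×0.914) = 0.99319, so the speed is 0.9932c.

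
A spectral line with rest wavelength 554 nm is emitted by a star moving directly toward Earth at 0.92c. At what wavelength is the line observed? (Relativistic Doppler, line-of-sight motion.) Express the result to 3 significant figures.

Relativistic Doppler for wavelength: λ_obs = λ_src · √((1−β)/(1+β)).
With β = 0.92: factor = √(0.08/1.92) = 0.20412.
λ_obs = 554 × 0.20412 = 113 nm.

113 nm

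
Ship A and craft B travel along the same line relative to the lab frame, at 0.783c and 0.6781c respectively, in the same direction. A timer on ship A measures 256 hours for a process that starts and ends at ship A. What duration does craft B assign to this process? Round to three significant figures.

263 hours

Transform ship A's velocity into craft B's frame: (0.783 − 0.6781)/(1 − 0.783·0.6781) = 0.1049/0.4690477, so the relative speed is 0.22364c.
At |u| = 0.22364c, γ = (1 − 0.0500148)^(−1/2) = 1.026.
Ship A's interval is proper; time dilation gives Δt_B = γΔτ = 1.026 × 256 hours = 263 hours.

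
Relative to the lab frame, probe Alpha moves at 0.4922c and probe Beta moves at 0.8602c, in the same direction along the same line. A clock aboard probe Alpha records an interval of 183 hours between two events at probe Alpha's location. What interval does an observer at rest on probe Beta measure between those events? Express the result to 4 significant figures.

Speed of probe Alpha in probe Beta's frame: u = (v_A − v_B)/(1 − v_A v_B/c²) = (0.4922 − 0.8602)/(1 − 0.4922×0.8602) = −0.368/0.57660956 = −0.63821; |u| = 0.63821c.
At |u| = 0.63821c, γ = (1 − 0.407312)^(−1/2) = 1.2989.
Probe Alpha's interval is proper; time dilation gives Δt_B = γΔτ = 1.2989 × 183 hours = 237.7 hours.

237.7 hours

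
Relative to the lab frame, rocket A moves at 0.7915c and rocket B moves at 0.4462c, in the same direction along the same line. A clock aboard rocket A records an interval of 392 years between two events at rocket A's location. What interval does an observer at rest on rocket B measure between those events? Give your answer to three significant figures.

Speed of rocket A in rocket B's frame: u = (v_A − v_B)/(1 − v_A v_B/c²) = (0.7915 − 0.4462)/(1 − 0.7915×0.4462) = 0.3453/0.6468327 = 0.53383; |u| = 0.53383c.
At |u| = 0.53383c, γ = (1 − 0.284974)^(−1/2) = 1.1826.
Rocket A's interval is proper; time dilation gives Δt_B = γΔτ = 1.1826 × 392 years = 464 years.

464 years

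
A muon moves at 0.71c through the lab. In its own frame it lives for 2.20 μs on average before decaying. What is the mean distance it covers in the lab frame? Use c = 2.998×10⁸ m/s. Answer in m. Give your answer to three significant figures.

665 m

γ = 1/√(1 − β²) = 1/√(1 − 0.5041) = 1/√0.4959 = 1/0.704202 = 1.42.
Lab-frame lifetime: Δt = γτ = 1.42 × 2.20 μs = 3.124 μs.
Distance: d = vΔt = 0.71 × 2.998×10⁸ m/s × 3.1240×10^-6 s = 665 m.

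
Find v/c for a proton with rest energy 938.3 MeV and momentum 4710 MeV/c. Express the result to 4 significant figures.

0.9807

βγ = pc/(mc²) = 4710/938.3 = 5.0197.
Since γ² = 1 + (βγ)² = 26.1974, γ = √26.1974 = 5.11834, and β = (βγ)/γ = 5.0197/5.11834 = 0.9807.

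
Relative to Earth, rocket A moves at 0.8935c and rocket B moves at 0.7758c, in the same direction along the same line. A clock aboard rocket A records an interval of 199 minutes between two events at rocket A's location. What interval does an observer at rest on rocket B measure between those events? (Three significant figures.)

Speed of rocket A in rocket B's frame: u = (v_A − v_B)/(1 − v_A v_B/c²) = (0.8935 − 0.7758)/(1 − 0.8935×0.7758) = 0.1177/0.3068227 = 0.38361; |u| = 0.38361c.
γ for this relative speed: γ = 1/√(1 − 0.147157) = 1.0828.
Rocket A's interval is proper; time dilation gives Δt_B = γΔτ = 1.0828 × 199 minutes = 215 minutes.

215 minutes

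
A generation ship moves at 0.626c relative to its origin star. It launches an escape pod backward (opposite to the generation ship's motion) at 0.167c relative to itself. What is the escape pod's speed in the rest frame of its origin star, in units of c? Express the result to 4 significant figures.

0.5126c

In units of c, u = (u' + v)/(1 + u'v) with u' = −0.167 and v = 0.626.
Numerator: −0.167 + 0.626 = 0.459. Denominator: 1 + (−0.167)(0.626) = 0.895458.
u = 0.459/0.895458 = 0.51259, so the speed is 0.5126c.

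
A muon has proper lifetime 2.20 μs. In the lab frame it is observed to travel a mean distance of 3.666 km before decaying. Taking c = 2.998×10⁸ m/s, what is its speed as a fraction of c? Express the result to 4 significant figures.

Let x = d/(cτ) = 3666 m / (2.998×10⁸ m/s × 2.200×10^-6 s) = 5.5583. Since d = βγcτ, x = βγ = β/√(1−β²).
Solving: β² = x²/(1+x²) = 30.8947/31.8947 = 0.968647, so β = 0.9842.

0.9842c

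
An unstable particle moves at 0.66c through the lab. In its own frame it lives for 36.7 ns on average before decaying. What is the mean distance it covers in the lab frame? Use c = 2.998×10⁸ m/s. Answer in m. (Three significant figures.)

γ = 1/√(1 − β²) = 1/√(1 − 0.4356) = 1/√0.5644 = 1/0.751266 = 1.3311.
Lab-frame lifetime: Δt = γτ = 1.3311 × 36.7 ns = 48.851 ns.
Distance: d = vΔt = 0.66 × 2.998×10⁸ m/s × 4.8851×10^-8 s = 9.67 m.

9.67 m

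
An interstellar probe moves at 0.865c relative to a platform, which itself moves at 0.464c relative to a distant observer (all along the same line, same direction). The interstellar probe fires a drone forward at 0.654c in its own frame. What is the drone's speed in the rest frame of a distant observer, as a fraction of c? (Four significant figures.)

Compose velocities in two stages. Stage 1 (into S'): u₁ = (0.654+0.865)/(1+0.654×0.865) = 0.97017.
Stage 2 (into S): u = (0.97017+0.464)/(1+0.97017×0.464) = 0.98897, so the speed is 0.9890c.

0.9890c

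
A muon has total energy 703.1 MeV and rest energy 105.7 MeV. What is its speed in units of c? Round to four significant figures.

0.9886c

γ = E/(mc²) = 703.1/105.7 = 6.6518.
β = √(1 − 1/γ²) = √(1 − 0.0226007) = √0.9773993 = 0.9886.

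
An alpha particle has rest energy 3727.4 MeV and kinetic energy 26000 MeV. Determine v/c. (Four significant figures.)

γ = 1 + K/(mc²) = 1 + 26000/3727.4 = 7.9754.
β = √(1 − 1/γ²) = √(1 − 0.0157215) = √0.9842785 = 0.9921.

0.9921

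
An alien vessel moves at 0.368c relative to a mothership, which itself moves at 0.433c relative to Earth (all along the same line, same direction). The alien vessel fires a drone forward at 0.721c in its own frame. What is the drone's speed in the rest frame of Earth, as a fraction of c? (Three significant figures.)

0.942c

First combine the drone and alien vessel (S''→S'): u₁ = (0.721 + 0.368)/(1 + 0.721×0.368) = 1.089/1.265328 = 0.86065.
Then combine with the mothership (S'→S): u = (0.86065 + 0.433)/(1 + 0.86065×0.433) = 1.29365/1.37266145 = 0.94244.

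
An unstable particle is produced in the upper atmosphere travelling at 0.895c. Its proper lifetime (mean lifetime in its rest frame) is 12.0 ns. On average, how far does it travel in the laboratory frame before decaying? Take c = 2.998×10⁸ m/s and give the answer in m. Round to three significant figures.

7.22 m

β² = 0.801025, so γ = 1/√0.198975 = 2.2418.
Lab-frame lifetime: Δt = γτ = 2.2418 × 12.0 ns = 26.902 ns.
Distance: d = vΔt = 0.895 × 2.998×10⁸ m/s × 2.6902×10^-8 s = 7.22 m.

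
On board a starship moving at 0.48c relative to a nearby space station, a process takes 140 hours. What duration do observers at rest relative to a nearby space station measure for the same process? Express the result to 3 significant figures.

With β = 0.48, γ = 1/√(1 − 0.48²) = 1/√0.7696 = 1.1399.
Time dilation: Δt = γ·Δτ = 1.1399 × 140 = 160 hours.

160 hours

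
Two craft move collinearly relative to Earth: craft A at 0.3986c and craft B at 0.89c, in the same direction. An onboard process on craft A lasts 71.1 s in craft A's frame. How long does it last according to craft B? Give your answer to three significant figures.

The velocity of craft A relative to craft B is (0.3986 − 0.89)c / (1 − 0.3986×0.89) = −0.76157c; relative speed 0.76157c.
γ for this relative speed: γ = 1/√(1 − 0.579989) = 1.543.
Craft A's interval is proper; time dilation gives Δt_B = γΔτ = 1.543 × 71.1 s = 110 s.

110 s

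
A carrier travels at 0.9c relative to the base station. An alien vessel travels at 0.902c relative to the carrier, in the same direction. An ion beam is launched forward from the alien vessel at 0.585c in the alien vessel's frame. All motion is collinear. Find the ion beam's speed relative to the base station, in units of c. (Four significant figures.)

0.9986c

Compose velocities in two stages. Stage 1 (into S'): u₁ = (0.585+0.902)/(1+0.585×0.902) = 0.97338.
Stage 2 (into S): u = (0.97338+0.9)/(1+0.97338×0.9) = 0.99858, so the speed is 0.9986c.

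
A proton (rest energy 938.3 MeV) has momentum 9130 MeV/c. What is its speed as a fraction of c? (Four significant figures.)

0.9948c

βγ = pc/(mc²) = 9130/938.3 = 9.7304.
Since γ² = 1 + (βγ)² = 95.6807, γ = √95.6807 = 9.78165, and β = (βγ)/γ = 9.7304/9.78165 = 0.9948.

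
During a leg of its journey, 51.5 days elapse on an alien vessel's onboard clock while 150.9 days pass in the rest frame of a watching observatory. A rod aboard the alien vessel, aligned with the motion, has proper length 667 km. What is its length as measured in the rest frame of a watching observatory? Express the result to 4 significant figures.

227.6 km

From Δt = γΔτ: γ = 150.9/51.5 = 2.9301.
The rod contracts by the same γ: 667 km / 2.9301 = 227.6 km.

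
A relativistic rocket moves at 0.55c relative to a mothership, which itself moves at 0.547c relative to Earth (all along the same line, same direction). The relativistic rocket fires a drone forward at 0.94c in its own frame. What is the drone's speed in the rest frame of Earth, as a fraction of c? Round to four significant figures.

0.9948c

First combine the drone and relativistic rocket (S''→S'): u₁ = (0.94 + 0.55)/(1 + 0.94×0.55) = 1.49/1.517 = 0.9822.
Then combine with the mothership (S'→S): u = (0.9822 + 0.547)/(1 + 0.9822×0.547) = 1.5292/1.5372634 = 0.99475.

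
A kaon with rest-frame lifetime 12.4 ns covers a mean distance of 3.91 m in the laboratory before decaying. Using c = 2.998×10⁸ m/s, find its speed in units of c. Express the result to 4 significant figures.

d = βγcτ ⇒ βγ = d/(cτ) = 3.910 m / (3.71752 m) = 1.0518.
β = (βγ)/√(1+(βγ)²) = 1.0518/√2.10628 = 0.7247.

0.7247c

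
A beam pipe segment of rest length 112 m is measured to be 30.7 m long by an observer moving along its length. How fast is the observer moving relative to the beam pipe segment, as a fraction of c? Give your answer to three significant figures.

0.962c

Length contraction gives γ = L₀/L = 112/30.7 = 3.6482.
β = √(1 − 1/γ²) = √0.924865 = 0.962.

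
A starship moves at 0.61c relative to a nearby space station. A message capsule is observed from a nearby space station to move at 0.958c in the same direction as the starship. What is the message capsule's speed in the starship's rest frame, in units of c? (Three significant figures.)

0.837c

Transform to the starship's frame: u' = (u − v)/(1 − uv/c²).
u' = (0.958 − 0.61)/(1 − 0.958×0.61) = 0.348/0.41562 = 0.8373.
Speed in the starship's frame: 0.837c (in the same direction).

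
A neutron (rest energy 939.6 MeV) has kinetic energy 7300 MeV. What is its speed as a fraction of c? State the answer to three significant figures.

K = (γ−1)mc², so γ = 1 + 7300/939.6 = 8.7693.
Then v/c = √(1 − γ⁻²) = √(1 − 0.0130038) = √0.9869962 = 0.993.

0.993c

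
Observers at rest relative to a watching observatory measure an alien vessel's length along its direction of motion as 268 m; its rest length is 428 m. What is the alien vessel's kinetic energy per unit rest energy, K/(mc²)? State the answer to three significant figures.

From L = L₀/γ: γ = 428/268 = 1.59701.
K/(mc²) = γ − 1 = 1.59701 − 1 = 0.597.

0.597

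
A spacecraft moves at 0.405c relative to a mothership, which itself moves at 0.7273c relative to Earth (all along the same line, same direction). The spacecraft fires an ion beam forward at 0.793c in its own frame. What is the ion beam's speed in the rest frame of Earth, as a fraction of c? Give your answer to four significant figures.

Apply u = (u'+v)/(1+u'v) twice. Ion beam in the mothership frame: (0.793+0.405)/(1+0.793·0.405) = 1.198/1.321165 = 0.90678c.
That velocity, transformed to the rest frame of Earth: (0.90678+0.7273)/(1+0.90678·0.7273) = 1.63408/1.659501094 = 0.98468c.

0.9847c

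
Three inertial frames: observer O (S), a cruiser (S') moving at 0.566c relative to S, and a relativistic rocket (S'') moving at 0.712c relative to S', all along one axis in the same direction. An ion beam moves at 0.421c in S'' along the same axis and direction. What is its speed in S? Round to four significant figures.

0.9627c

First combine the ion beam and relativistic rocket (S''→S'): u₁ = (0.421 + 0.712)/(1 + 0.421×0.712) = 1.133/1.299752 = 0.8717.
Then combine with the cruiser (S'→S): u = (0.8717 + 0.566)/(1 + 0.8717×0.566) = 1.4377/1.4933822 = 0.96271.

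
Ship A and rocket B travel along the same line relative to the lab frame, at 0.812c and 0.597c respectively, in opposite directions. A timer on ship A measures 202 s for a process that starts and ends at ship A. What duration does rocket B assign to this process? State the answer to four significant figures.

Speed of ship A in rocket B's frame: u = (v_A + v_B)/(1 + v_A v_B/c²) = (0.812 + 0.597)/(1 + 0.812×0.597) = 1.409/1.484764 = 0.94897; |u| = 0.94897c.
γ for this relative speed: γ = 1/√(1 − 0.900544) = 3.1709.
Ship A's interval is proper; time dilation gives Δt_B = γΔτ = 3.1709 × 202 s = 640.5 s.

640.5 s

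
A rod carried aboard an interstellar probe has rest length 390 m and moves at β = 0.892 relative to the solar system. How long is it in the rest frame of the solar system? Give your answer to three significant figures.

Lorentz factor: γ = (1 − 0.795664)^(−1/2) = 2.2122.
Along the direction of motion the measured length is L₀/γ = 390/2.2122 = 176 m.

176 m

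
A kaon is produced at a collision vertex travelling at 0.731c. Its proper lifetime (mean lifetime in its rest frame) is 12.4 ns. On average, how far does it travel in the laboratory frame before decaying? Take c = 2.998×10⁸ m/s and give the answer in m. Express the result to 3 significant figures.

β² = 0.534361, so γ = 1/√0.465639 = 1.4655.
Lab-frame lifetime: Δt = γτ = 1.4655 × 12.4 ns = 18.172 ns.
Distance: d = vΔt = 0.731 × 2.998×10⁸ m/s × 1.8172×10^-8 s = 3.98 m.

3.98 m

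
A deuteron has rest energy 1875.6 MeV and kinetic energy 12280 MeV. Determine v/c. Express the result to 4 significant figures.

0.9912

γ = 1 + K/(mc²) = 1 + 12280/1875.6 = 7.5472.
β = √(1 − 1/γ²) = √(1 − 0.0175561) = √0.9824439 = 0.9912.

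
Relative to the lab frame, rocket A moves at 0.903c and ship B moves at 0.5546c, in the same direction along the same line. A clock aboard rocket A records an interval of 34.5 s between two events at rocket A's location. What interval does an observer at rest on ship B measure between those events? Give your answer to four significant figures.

Speed of rocket A in ship B's frame: u = (v_A − v_B)/(1 − v_A v_B/c²) = (0.903 − 0.5546)/(1 − 0.903×0.5546) = 0.3484/0.4991962 = 0.69792; |u| = 0.69792c.
At |u| = 0.69792c, γ = (1 − 0.487092)^(−1/2) = 1.3963.
Rocket A's interval is proper; time dilation gives Δt_B = γΔτ = 1.3963 × 34.5 s = 48.17 s.

48.17 s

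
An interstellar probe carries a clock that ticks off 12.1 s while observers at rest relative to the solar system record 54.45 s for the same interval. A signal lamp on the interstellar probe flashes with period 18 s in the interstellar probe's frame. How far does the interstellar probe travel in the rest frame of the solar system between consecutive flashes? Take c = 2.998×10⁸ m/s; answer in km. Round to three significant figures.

γ = Δt/Δτ = 54.45/12.1 = 4.5.
β = √(1 − 1/γ²) = 0.975. Lab-frame period = γτ = 4.5×18 s = 81 s. Distance = βc × γτ = 0.975 × 2.998×10⁸ m/s × 81 s = 2.3677×10^10 m = 2.37×10^7 km.

2.37×10^7 km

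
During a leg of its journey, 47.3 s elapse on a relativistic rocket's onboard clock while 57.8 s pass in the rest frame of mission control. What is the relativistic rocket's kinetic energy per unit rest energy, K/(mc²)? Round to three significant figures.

The time-dilation ratio gives γ = 57.8/47.3 = 1.22199.
K/(mc²) = γ − 1 = 1.22199 − 1 = 0.222.

0.222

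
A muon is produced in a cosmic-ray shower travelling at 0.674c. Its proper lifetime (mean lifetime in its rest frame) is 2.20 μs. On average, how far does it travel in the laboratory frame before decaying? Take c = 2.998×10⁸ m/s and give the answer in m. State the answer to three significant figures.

602 m

With β = 0.674, γ = 1/√(1 − 0.674²) = 1/√0.545724 = 1.3537.
Lab-frame lifetime: Δt = γτ = 1.3537 × 2.20 μs = 2.9781 μs.
Distance: d = vΔt = 0.674 × 2.998×10⁸ m/s × 2.9781×10^-6 s = 602 m.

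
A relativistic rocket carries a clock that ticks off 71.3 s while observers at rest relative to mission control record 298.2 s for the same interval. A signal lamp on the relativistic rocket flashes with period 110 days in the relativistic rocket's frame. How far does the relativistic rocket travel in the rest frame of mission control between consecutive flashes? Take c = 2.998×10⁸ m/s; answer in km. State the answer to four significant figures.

From Δt = γΔτ: γ = 298.2/71.3 = 4.18233.
β = √(1 − 1/γ²) = 0.97099. Lab-frame period = γτ = 4.18233×110 days = 460.06 days. Distance = βc × γτ = 0.97099 × 2.998×10⁸ m/s × 39749184 s = 1.1571×10^16 m = 1.157×10^13 km.

1.157×10^13 km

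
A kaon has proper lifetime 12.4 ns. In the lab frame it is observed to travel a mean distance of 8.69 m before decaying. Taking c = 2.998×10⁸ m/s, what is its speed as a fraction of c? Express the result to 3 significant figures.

0.919c

Let x = d/(cτ) = 8.690 m / (2.998×10⁸ m/s × 1.240×10^-8 s) = 2.3376. Since d = βγcτ, x = βγ = β/√(1−β²).
Solving: β² = x²/(1+x²) = 5.46437/6.46437 = 0.845306, so β = 0.919.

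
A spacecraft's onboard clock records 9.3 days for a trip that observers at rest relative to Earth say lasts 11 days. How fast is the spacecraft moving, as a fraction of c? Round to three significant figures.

0.534c

γ = Δt/Δτ = 11/9.3 = 1.1828.
β = √(1 − 1/γ²) = √(1 − 0.714788) = √0.285212 = 0.534.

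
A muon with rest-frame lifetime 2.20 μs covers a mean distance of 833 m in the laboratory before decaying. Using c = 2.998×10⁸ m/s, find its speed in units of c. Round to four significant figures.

Lab distance = (lab lifetime)·v = γτ·βc, so βγ = d/(cτ) = 833.0/(2.998×10⁸ × 2.200×10^-6) = 1.263.
With βγ = 1.263: γ² = 1 + (βγ)² = 2.59517, and β = (βγ)/γ = 1.263/1.61095 = 0.7840.

0.7840c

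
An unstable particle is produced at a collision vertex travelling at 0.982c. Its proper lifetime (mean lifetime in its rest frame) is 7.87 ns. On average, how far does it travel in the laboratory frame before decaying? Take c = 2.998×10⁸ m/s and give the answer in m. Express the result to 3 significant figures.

12.3 m

β² = 0.964324, so γ = 1/√0.035676 = 5.2943.
Lab-frame lifetime: Δt = γτ = 5.2943 × 7.87 ns = 41.666 ns.
Distance: d = vΔt = 0.982 × 2.998×10⁸ m/s × 4.1666×10^-8 s = 12.3 m.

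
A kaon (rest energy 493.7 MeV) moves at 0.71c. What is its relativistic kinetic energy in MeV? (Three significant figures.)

207 MeV

γ = 1/√(1 − β²) = 1/√(1 − 0.5041) = 1/√0.4959 = 1/0.704202 = 1.42005.
Kinetic energy: K = (γ − 1)mc² = (1.42005 − 1) × 493.7 MeV = 0.42005 × 493.7 = 207 MeV.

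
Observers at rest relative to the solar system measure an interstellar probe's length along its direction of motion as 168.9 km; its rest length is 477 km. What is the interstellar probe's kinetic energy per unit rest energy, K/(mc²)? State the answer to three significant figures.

Length contraction gives γ = L₀/L = 477/168.9 = 2.82416.
K/(mc²) = γ − 1 = 2.82416 − 1 = 1.82.

1.82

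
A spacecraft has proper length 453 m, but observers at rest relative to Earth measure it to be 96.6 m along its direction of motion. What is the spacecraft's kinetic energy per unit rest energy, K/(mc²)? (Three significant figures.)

Length contraction gives γ = L₀/L = 453/96.6 = 4.68944.
Since K = (γ−1)mc², K/(mc²) = 4.68944 − 1 = 3.69.

3.69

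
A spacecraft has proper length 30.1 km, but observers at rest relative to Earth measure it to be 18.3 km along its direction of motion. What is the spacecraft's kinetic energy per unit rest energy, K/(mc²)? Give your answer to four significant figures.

0.6448

From L = L₀/γ: γ = 30.1/18.3 = 1.64481.
K/(mc²) = γ − 1 = 1.64481 − 1 = 0.6448.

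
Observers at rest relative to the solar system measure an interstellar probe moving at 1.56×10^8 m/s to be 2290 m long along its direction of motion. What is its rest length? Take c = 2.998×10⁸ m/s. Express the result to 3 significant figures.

β = v/c = (1.56×10^8 m/s)/(2.998×10⁸ m/s) = 0.520347.
γ = 1/√(1 − β²) = 1/√(1 − 0.270761) = 1/√0.729239 = 1/0.853955 = 1.171.
Proper length: L₀ = γ·L = 1.171 × 2290 = 2680 m.

2680 m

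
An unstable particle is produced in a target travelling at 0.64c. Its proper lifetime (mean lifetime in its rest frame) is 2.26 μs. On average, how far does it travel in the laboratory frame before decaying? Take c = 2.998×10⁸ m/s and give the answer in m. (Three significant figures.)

564 m

γ = 1/√(1 − β²) = 1/√(1 − 0.4096) = 1/√0.5904 = 1/0.768375 = 1.3014.
Lab-frame lifetime: Δt = γτ = 1.3014 × 2.26 μs = 2.9412 μs.
Distance: d = vΔt = 0.64 × 2.998×10⁸ m/s × 2.9412×10^-6 s = 564 m.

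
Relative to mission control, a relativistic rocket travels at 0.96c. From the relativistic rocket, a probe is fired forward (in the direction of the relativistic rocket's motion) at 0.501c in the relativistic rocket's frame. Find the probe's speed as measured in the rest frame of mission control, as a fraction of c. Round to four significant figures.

Relativistic velocity addition: u = (u' + v)/(1 + u'v/c²), with u' = 0.501c and v = 0.96c.
Numerator: 0.501 + 0.96 = 1.461. Denominator: 1 + (0.501)(0.96) = 1.48096.
u = 1.461/1.48096 = 0.98652, so the speed is 0.9865c.

0.9865c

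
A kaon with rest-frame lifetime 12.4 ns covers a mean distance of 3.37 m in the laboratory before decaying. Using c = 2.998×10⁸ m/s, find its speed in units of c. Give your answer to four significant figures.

Lab distance = (lab lifetime)·v = γτ·βc, so βγ = d/(cτ) = 3.370/(2.998×10⁸ × 1.240×10^-8) = 0.90652.
With βγ = 0.90652: γ² = 1 + (βγ)² = 1.821779, and β = (βγ)/γ = 0.90652/1.34973 = 0.6716.

0.6716c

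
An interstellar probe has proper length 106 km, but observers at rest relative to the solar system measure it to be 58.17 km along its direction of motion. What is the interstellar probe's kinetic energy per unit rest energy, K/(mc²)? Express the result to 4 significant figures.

0.8222

Length contraction gives γ = L₀/L = 106/58.17 = 1.82225.
K/(mc²) = γ − 1 = 1.82225 − 1 = 0.8222.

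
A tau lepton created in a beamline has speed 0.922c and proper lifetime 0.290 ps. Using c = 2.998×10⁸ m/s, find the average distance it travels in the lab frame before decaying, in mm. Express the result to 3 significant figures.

With β = 0.922, γ = 1/√(1 − 0.922²) = 1/√0.149916 = 2.5827.
Lab-frame lifetime: Δt = γτ = 2.5827 × 0.290 ps = 0.74898 ps.
Distance: d = vΔt = 0.922 × 2.998×10⁸ m/s × 7.4898×10^-13 s = 2.07×10^-4 m = 0.207 mm.

0.207 mm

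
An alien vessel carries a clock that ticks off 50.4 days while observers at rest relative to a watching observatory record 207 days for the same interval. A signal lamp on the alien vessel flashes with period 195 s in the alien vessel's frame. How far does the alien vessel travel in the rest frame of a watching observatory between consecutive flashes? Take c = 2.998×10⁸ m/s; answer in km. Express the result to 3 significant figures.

γ = Δt/Δτ = 207/50.4 = 4.10714.
β = √(1 − 1/γ²) = 0.96991. Lab-frame period = γτ = 4.10714×195 s = 800.89 s. Distance = βc × γτ = 0.96991 × 2.998×10⁸ m/s × 800.89 s = 2.3288×10^11 m = 2.33×10^8 km.

2.33×10^8 km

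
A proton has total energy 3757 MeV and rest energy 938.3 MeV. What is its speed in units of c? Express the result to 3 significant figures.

γ = E/(mc²) = 3757/938.3 = 4.004.
β = √(1 − 1/γ²) = √(1 − 0.0623752) = √0.9376248 = 0.968.

0.968c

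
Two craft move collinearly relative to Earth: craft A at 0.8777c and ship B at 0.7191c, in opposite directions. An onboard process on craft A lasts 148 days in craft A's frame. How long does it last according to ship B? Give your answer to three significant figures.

725 days

Transform craft A's velocity into ship B's frame: (0.8777 + 0.7191)/(1 + 0.8777·0.7191) = 1.5968/1.63115407, so the relative speed is 0.97894c.
γ for this relative speed: γ = 1/√(1 − 0.958324) = 4.8984.
The clock on craft A records proper time, so ship B measures Δt = γΔτ = 4.8984 × 148 = 725 days.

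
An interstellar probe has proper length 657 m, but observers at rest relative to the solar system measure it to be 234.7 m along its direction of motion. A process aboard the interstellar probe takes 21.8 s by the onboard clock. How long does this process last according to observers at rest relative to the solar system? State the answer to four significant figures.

From L = L₀/γ: γ = 657/234.7 = 2.79932.
The same γ dilates the second interval: 2.79932 × 21.8 s = 61.03 s.

61.03 s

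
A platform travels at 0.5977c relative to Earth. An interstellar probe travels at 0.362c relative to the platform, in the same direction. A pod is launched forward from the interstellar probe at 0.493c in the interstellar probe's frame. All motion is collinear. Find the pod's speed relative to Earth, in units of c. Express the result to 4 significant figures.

0.9230c

Compose velocities in two stages. Stage 1 (into S'): u₁ = (0.493+0.362)/(1+0.493×0.362) = 0.72552.
Stage 2 (into S): u = (0.72552+0.5977)/(1+0.72552×0.5977) = 0.92298, so the speed is 0.9230c.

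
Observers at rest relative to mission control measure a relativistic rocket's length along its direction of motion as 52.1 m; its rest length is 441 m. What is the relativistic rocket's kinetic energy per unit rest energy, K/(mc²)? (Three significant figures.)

γ = L₀/L = 441/52.1 = 8.46449.
Since K = (γ−1)mc², K/(mc²) = 8.46449 − 1 = 7.46.

7.46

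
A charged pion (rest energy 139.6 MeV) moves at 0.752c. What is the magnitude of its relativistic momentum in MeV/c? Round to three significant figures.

159 MeV/c

γ = 1/√(1 − β²) = 1/√(1 − 0.565504) = 1/√0.434496 = 1/0.659163 = 1.5171.
Momentum: p = γβ·mc = 1.5171 × 0.752 × 139.6 MeV/c = 159 MeV/c.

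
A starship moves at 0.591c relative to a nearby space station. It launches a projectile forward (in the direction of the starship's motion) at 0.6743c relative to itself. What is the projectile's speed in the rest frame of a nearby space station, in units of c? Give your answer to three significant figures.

0.905c

In units of c, u = (u' + v)/(1 + u'v) with u' = 0.6743 and v = 0.591.
Numerator: 0.6743 + 0.591 = 1.2653. Denominator: 1 + (0.6743)(0.591) = 1.3985113.
u = 1.2653/1.3985113 = 0.90475, so the speed is 0.905c.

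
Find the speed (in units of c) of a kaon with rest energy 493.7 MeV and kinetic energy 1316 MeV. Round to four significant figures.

0.9621c

K = (γ−1)mc², so γ = 1 + 1316/493.7 = 3.6656.
Then v/c = √(1 − γ⁻²) = √(1 − 0.0744235) = √0.9255765 = 0.9621.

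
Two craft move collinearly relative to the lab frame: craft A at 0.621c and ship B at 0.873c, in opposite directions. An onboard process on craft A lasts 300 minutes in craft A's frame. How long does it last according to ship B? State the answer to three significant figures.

The velocity of craft A relative to ship B is (0.621 + 0.873)c / (1 + 0.621×0.873) = 0.96879c; relative speed 0.96879c.
γ for this relative speed: γ = 1/√(1 − 0.938554) = 4.0342.
Craft A's interval is proper; time dilation gives Δt_B = γΔτ = 4.0342 × 300 minutes = 1210 minutes.

1210 minutes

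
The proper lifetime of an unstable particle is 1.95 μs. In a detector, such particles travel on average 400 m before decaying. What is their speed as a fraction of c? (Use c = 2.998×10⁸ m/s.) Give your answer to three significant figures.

0.565c

d = βγcτ ⇒ βγ = d/(cτ) = 400.0 m / (584.61 m) = 0.68422.
β = (βγ)/√(1+(βγ)²) = 0.68422/√1.468157 = 0.565.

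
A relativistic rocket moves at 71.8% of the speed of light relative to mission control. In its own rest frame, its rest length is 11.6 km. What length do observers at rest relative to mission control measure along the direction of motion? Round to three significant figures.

Lorentz factor: γ = (1 − 0.515524)^(−1/2) = 1.4367.
Along the direction of motion the measured length is L₀/γ = 11.6/1.4367 = 8.07 km.

8.07 km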